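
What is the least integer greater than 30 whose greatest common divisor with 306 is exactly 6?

42

306 = 6·51. Any t with gcd(t, 306) = 6 is a multiple of 6, say 6s, with s coprime to 51.
Need s > 30/6, so s ≥ 6. First s ≥ 6 with gcd(s, 51) = 1 is s = 7. Thus t = 6·7 = 42.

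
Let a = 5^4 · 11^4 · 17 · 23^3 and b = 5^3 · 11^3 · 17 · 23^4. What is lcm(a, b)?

max exponent per prime: 5^4 · 11^4 · 17 · 23^4 = 43532240860625

43532240860625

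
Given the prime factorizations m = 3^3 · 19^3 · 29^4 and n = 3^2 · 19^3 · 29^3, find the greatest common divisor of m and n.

min exponent per shared prime: 3^2 · 19^3 · 29^3 = 1505557359

1505557359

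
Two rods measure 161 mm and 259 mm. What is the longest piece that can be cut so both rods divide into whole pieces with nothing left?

7

161 = 7 · 23
259 = 7 · 37
Common: 7 = 7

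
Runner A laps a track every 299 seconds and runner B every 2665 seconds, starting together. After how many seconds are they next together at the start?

61295

299 = 13 · 23; 2665 = 5 · 13 · 41
max exponents: 5 · 13 · 23 · 41 = 61295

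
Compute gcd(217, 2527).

217 = 7 · 31
2527 = 7 · 19²
Common: 7 = 7

7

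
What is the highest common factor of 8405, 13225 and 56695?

5

8405 = 5 · 41²; 13225 = 5² · 23²; 56695 = 5 · 17 · 23 · 29
gcd takes min exponent of each prime: 5 = 5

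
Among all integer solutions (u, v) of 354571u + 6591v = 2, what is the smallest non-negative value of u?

6272

Euclid: 354571 = 53·6591 + 5248; 6591 = 1·5248 + 1343; 5248 = 3·1343 + 1219; 1343 = 1·1219 + 124; 1219 = 9·124 + 103; 124 = 1·103 + 21; 103 = 4·21 + 19; 21 = 1·19 + 2; 19 = 9·2 + 1; 2 = 2·1 + 0 → gcd = 1; 2 = 1·2.
Back-substitution yields 354571·(3136) + 6591·(-168705) = 1, so one solution is u = 3136·2 = 6272, v = -168705·2 = -337410.
Solutions in u differ by 6591/1 = 6591; the one in [0, 6591) is 6272 mod 6591 = 6272.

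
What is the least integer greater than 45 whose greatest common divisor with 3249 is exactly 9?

54

Multiples of 9 above 45: 9·6, 9·7, … . Need the cofactor coprime to 3249/9 = 361.
Checking s = 6, 7, … the first with gcd(s, 361) = 1 is s = 6, giving 54.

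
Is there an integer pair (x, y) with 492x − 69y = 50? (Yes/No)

By Bézout, 492x − 69y = 50 has integer solutions iff gcd(492, 69) | 50.
Euclid: 492 = 7·69 + 9; 69 = 7·9 + 6; 9 = 1·6 + 3; 6 = 2·3 + 0. gcd = 3; 50 mod 3 = 2. No.

No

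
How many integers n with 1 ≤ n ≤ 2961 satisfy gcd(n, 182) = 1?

Prime factors of 182: 2, 7, 13. Count integers ≤ 2961 divisible by none of them.
By inclusion–exclusion: 2961 − ⌊2961/2⌋ − ⌊2961/7⌋ − ⌊2961/13⌋ + ⌊2961/14⌋ + ⌊2961/26⌋ + ⌊2961/91⌋ − ⌊2961/182⌋ = 1171.

1171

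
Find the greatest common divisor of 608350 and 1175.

25

Euclid: 608350 = 517·1175 + 875; 1175 = 1·875 + 300; 875 = 2·300 + 275; 300 = 1·275 + 25; 275 = 11·25 + 0. Last nonzero remainder: 25.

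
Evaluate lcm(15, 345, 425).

29325

lcm(15, 345) = 15·345/gcd = 5175/15 = 345
lcm(345, 425) = 345·425/gcd = 146625/5 = 29325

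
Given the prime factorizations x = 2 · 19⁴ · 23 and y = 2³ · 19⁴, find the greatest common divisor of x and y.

min exponent per shared prime: 2 · 19⁴ = 260642

260642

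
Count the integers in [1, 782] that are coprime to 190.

190 = 2·5·19. Inclusion–exclusion on these primes:
782 − ⌊782/2⌋ − ⌊782/5⌋ − ⌊782/19⌋ + ⌊782/10⌋ + ⌊782/38⌋ + ⌊782/95⌋ − ⌊782/190⌋ = 296

296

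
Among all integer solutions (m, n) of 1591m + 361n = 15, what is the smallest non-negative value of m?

Euclid: 1591 = 4·361 + 147; 361 = 2·147 + 67; 147 = 2·67 + 13; 67 = 5·13 + 2; 13 = 6·2 + 1; 2 = 2·1 + 0 → gcd = 1; 15 = 1·15.
Back-substitution yields 1591·(167) + 361·(-736) = 1, so one solution is m = 167·15 = 2505, n = -736·15 = -11040.
Solutions in m differ by 361/1 = 361; the one in [0, 361) is 2505 mod 361 = 339.

339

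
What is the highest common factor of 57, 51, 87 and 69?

gcd(57, 51): 57 = 1·51 + 6; 51 = 8·6 + 3; 6 = 2·3 + 0 → 3
gcd(3, 87): 87 = 29·3 + 0 → 3
gcd(3, 69): 69 = 23·3 + 0 → 3

3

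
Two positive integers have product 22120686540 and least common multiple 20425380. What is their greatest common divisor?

From gcd × lcm = uv: gcd = 22120686540 / 20425380 = 1083.

1083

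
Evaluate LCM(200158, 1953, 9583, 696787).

lcm(200158, 1953) = 200158·1953/gcd = 390908574/7 = 55844082
lcm(55844082, 9583) = 55844082·9583/gcd = 535153837806/7 = 76450548258
lcm(76450548258, 696787) = 76450548258·696787/gcd = 53269748169047046/217 = 245482710456438

245482710456438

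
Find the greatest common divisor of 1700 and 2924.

1700 = 2² · 5² · 17
2924 = 2² · 17 · 43
Common: 2² · 17 = 68

68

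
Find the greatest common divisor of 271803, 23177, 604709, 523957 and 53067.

271803 = 3 · 7² · 43²; 23177 = 7² · 11 · 43; 604709 = 7³ · 41 · 43; 523957 = 7² · 17² · 37; 53067 = 3 · 7² · 19²
gcd takes min exponent of each prime: 7² = 49

49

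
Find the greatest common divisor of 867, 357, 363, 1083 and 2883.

3

867 = 3 · 17²; 357 = 3 · 7 · 17; 363 = 3 · 11²; 1083 = 3 · 19²; 2883 = 3 · 31²
gcd takes min exponent of each prime: 3 = 3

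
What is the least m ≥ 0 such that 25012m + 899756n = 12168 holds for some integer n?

Euclid: 899756 = 35·25012 + 24336; 25012 = 1·24336 + 676; 24336 = 36·676 + 0 → gcd = 676; 12168 = 676·18.
Back-substitution yields 25012·(36) + 899756·(-1) = 676, so one solution is m = 36·18 = 648, n = -1·18 = -18.
Solutions in m differ by 899756/676 = 1331; the one in [0, 1331) is 648 mod 1331 = 648.

648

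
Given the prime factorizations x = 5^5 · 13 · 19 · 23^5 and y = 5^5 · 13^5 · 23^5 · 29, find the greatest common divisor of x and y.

min exponent per shared prime: 5^5 · 13 · 23^5 = 261476434375

261476434375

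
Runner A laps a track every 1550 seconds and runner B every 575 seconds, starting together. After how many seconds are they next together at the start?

1550 = 2 · 5² · 31; 575 = 5² · 23
max exponents: 2 · 5² · 23 · 31 = 35650

35650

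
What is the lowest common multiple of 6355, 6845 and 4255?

6355 = 5 · 31 · 41; 6845 = 5 · 37²; 4255 = 5 · 23 · 37
lcm takes max exponent of each prime: 5 · 23 · 31 · 37² · 41 = 200099885

200099885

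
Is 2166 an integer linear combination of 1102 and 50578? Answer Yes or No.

By Bézout, 1102s + 50578t = 2166 has integer solutions iff gcd(1102, 50578) | 2166.
Euclid: 50578 = 45·1102 + 988; 1102 = 1·988 + 114; 988 = 8·114 + 76; 114 = 1·76 + 38; 76 = 2·38 + 0. gcd = 38; 2166 mod 38 = 0. Yes.

Yes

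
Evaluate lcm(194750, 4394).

427865750

gcd first: 194750 = 44·4394 + 1414; 4394 = 3·1414 + 152; 1414 = 9·152 + 46; 152 = 3·46 + 14; 46 = 3·14 + 4; 14 = 3·4 + 2; 4 = 2·2 + 0 → gcd = 2
lcm = 194750·4394/gcd = 855731500/2 = 427865750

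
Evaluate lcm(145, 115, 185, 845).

20853755

145 = 5 · 29; 115 = 5 · 23; 185 = 5 · 37; 845 = 5 · 13²
lcm takes max exponent of each prime: 5 · 13² · 23 · 29 · 37 = 20853755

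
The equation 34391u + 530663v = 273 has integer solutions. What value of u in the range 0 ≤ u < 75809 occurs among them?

Reduce mod 530663: 34391u ≡ 273 (mod 530663). With g = gcd(34391, 530663) = 7 dividing 273, divide through: 4913u ≡ 39 (mod 75809).
Since gcd(4913, 75809) = 1, u ≡ 39·(4913)⁻¹ ≡ 7638 (mod 75809). Smallest non-negative: 7638.

7638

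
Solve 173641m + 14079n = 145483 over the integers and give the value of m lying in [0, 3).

gcd(173641, 14079) = 4693 (Euclid: 173641 = 12·14079 + 4693; 14079 = 3·4693 + 0), and 4693 | 145483.
Extended Euclid: 173641·(1) + 14079·(-12) = 4693. Scale by 31: m₀ = 31.
General solution m = m₀ + 3t; reducing mod 3 gives m = 1 (and n = -2).

1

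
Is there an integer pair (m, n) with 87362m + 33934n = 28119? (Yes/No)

gcd(87362, 33934): 87362 = 2·33934 + 19494; 33934 = 1·19494 + 14440; 19494 = 1·14440 + 5054; 14440 = 2·5054 + 4332; 5054 = 1·4332 + 722; 4332 = 6·722 + 0 → 722
722 does not divide 28119, so a solution does not exist.

No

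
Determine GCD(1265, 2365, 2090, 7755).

gcd(1265, 2365): 2365 = 1·1265 + 1100; 1265 = 1·1100 + 165; 1100 = 6·165 + 110; 165 = 1·110 + 55; 110 = 2·55 + 0 → 55
gcd(55, 2090): 2090 = 38·55 + 0 → 55
gcd(55, 7755): 7755 = 141·55 + 0 → 55

55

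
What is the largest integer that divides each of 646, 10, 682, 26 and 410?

2

gcd(646, 10): 646 = 64·10 + 6; 10 = 1·6 + 4; 6 = 1·4 + 2; 4 = 2·2 + 0 → 2
gcd(2, 682): 682 = 341·2 + 0 → 2
gcd(2, 26): 26 = 13·2 + 0 → 2
gcd(2, 410): 410 = 205·2 + 0 → 2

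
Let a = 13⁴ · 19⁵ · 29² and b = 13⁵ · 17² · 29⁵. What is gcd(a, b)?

24019801

min exponent per shared prime: 13⁴ · 29² = 24019801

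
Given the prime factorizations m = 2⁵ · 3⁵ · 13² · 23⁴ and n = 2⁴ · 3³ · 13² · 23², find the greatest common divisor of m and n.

min exponent per shared prime: 2⁴ · 3³ · 13² · 23² = 38621232

38621232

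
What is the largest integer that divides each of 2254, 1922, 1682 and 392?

gcd(2254, 1922): 2254 = 1·1922 + 332; 1922 = 5·332 + 262; 332 = 1·262 + 70; 262 = 3·70 + 52; 70 = 1·52 + 18; 52 = 2·18 + 16; 18 = 1·16 + 2; 16 = 8·2 + 0 → 2
gcd(2, 1682): 1682 = 841·2 + 0 → 2
gcd(2, 392): 392 = 196·2 + 0 → 2

2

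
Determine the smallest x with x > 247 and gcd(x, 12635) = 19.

Multiples of 19 above 247: 19·14, 19·15, … . Need the cofactor coprime to 12635/19 = 665.
Checking s = 14, 15, … the first with gcd(s, 665) = 1 is s = 16, giving 304.

304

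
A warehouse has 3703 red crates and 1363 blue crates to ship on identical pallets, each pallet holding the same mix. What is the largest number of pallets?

1

Euclid: 3703 = 2·1363 + 977; 1363 = 1·977 + 386; 977 = 2·386 + 205; 386 = 1·205 + 181; 205 = 1·181 + 24; 181 = 7·24 + 13; 24 = 1·13 + 11; 13 = 1·11 + 2; 11 = 5·2 + 1; 2 = 2·1 + 0. Last nonzero remainder: 1.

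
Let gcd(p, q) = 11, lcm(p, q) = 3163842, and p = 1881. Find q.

18502

Using pq = gcd(p,q)·lcm(p,q) = 11·3163842 = 34802262, we get q = 34802262/1881 = 18502.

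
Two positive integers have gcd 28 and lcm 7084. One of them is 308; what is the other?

a·b = gcd·lcm = 28·7084 = 198352, so b = 198352/308 = 644.

644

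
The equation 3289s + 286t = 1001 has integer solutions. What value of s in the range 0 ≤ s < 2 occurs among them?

Reduce mod 286: 3289s ≡ 1001 (mod 286). With g = gcd(3289, 286) = 143 dividing 1001, divide through: 23s ≡ 7 (mod 2).
Since gcd(23, 2) = 1, s ≡ 7·(23)⁻¹ ≡ 1 (mod 2). Smallest non-negative: 1.

1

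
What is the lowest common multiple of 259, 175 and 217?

200725

259 = 7 · 37; 175 = 5² · 7; 217 = 7 · 31
lcm takes max exponent of each prime: 5² · 7 · 31 · 37 = 200725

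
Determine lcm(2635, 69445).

2635 = 5 · 17 · 31; 69445 = 5 · 17 · 19 · 43
max exponents: 5 · 17 · 19 · 31 · 43 = 2152795

2152795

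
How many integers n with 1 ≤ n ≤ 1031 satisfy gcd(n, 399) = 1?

559

Prime factors of 399: 3, 7, 19. Count integers ≤ 1031 divisible by none of them.
By inclusion–exclusion: 1031 − ⌊1031/3⌋ − ⌊1031/7⌋ − ⌊1031/19⌋ + ⌊1031/21⌋ + ⌊1031/57⌋ + ⌊1031/133⌋ − ⌊1031/399⌋ = 559.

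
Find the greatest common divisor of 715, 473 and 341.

gcd(715, 473): 715 = 1·473 + 242; 473 = 1·242 + 231; 242 = 1·231 + 11; 231 = 21·11 + 0 → 11
gcd(11, 341): 341 = 31·11 + 0 → 11

11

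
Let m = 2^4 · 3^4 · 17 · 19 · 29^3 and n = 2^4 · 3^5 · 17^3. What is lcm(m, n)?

max exponent per prime: 2^4 · 3^5 · 17^3 · 19 · 29^3 = 8851576253904

8851576253904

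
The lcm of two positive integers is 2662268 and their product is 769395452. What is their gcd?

gcd·lcm = product, so gcd = 769395452/2662268 = 289.

289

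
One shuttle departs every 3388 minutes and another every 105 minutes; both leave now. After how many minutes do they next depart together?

3388 = 2² · 7 · 11²; 105 = 3 · 5 · 7
max exponents: 2² · 3 · 5 · 7 · 11² = 50820

50820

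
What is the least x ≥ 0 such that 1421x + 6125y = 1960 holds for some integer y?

gcd(1421, 6125) = 49 (Euclid: 6125 = 4·1421 + 441; 1421 = 3·441 + 98; 441 = 4·98 + 49; 98 = 2·49 + 0), and 49 | 1960.
Extended Euclid: 1421·(-56) + 6125·(13) = 49. Scale by 40: x₀ = -2240.
General solution x = x₀ + 125t; reducing mod 125 gives x = 10 (and y = -2).

10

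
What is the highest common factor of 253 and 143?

11

Euclid: 253 = 1·143 + 110; 143 = 1·110 + 33; 110 = 3·33 + 11; 33 = 3·11 + 0. Last nonzero remainder: 11.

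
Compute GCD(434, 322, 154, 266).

gcd(434, 322): 434 = 1·322 + 112; 322 = 2·112 + 98; 112 = 1·98 + 14; 98 = 7·14 + 0 → 14
gcd(14, 154): 154 = 11·14 + 0 → 14
gcd(14, 266): 266 = 19·14 + 0 → 14

14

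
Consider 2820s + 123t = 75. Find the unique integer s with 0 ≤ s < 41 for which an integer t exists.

Reduce mod 123: 2820s ≡ 75 (mod 123). With g = gcd(2820, 123) = 3 dividing 75, divide through: 940s ≡ 25 (mod 41).
Since gcd(940, 41) = 1, s ≡ 25·(940)⁻¹ ≡ 19 (mod 41). Smallest non-negative: 19.

19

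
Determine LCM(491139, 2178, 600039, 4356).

1082470356

491139 = 3² · 11³ · 41; 2178 = 2 · 3² · 11²; 600039 = 3² · 11² · 19 · 29; 4356 = 2² · 3² · 11²
lcm takes max exponent of each prime: 2² · 3² · 11³ · 19 · 29 · 41 = 1082470356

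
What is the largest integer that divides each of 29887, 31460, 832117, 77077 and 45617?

gcd(29887, 31460): 31460 = 1·29887 + 1573; 29887 = 19·1573 + 0 → 1573
gcd(1573, 832117): 832117 = 529·1573 + 0 → 1573
gcd(1573, 77077): 77077 = 49·1573 + 0 → 1573
gcd(1573, 45617): 45617 = 29·1573 + 0 → 1573

1573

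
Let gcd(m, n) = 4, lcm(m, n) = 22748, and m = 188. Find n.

484

Using mn = gcd(m,n)·lcm(m,n) = 4·22748 = 90992, we get n = 90992/188 = 484.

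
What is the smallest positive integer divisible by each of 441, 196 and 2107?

441 = 3² · 7²; 196 = 2² · 7²; 2107 = 7² · 43
lcm takes max exponent of each prime: 2² · 3² · 7² · 43 = 75852

75852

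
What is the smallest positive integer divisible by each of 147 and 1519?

4557

147 = 3 · 7²; 1519 = 7² · 31
max exponents: 3 · 7² · 31 = 4557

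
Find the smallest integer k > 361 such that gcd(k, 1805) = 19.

gcd(k, 1805) = 19 forces 19 | k; write k = 19s. Then gcd(19s, 19·95) = 19·gcd(s, 95), so need gcd(s, 95) = 1.
19s > 361 gives s ≥ 20. The least s ≥ 20 coprime to 95 is 21, so k = 19·21 = 399.

399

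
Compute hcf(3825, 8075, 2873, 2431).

17

3825 = 3² · 5² · 17; 8075 = 5² · 17 · 19; 2873 = 13² · 17; 2431 = 11 · 13 · 17
gcd takes min exponent of each prime: 17 = 17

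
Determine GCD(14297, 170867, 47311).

gcd(14297, 170867): 170867 = 11·14297 + 13600; 14297 = 1·13600 + 697; 13600 = 19·697 + 357; 697 = 1·357 + 340; 357 = 1·340 + 17; 340 = 20·17 + 0 → 17
gcd(17, 47311): 47311 = 2783·17 + 0 → 17

17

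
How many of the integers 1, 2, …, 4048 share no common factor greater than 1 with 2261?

3094

Prime factors of 2261: 7, 17, 19. Count integers ≤ 4048 divisible by none of them.
By inclusion–exclusion: 4048 − ⌊4048/7⌋ − ⌊4048/17⌋ − ⌊4048/19⌋ + ⌊4048/119⌋ + ⌊4048/133⌋ + ⌊4048/323⌋ − ⌊4048/2261⌋ = 3094.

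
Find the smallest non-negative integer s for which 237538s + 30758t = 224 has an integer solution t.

2114

Euclid: 237538 = 7·30758 + 22232; 30758 = 1·22232 + 8526; 22232 = 2·8526 + 5180; 8526 = 1·5180 + 3346; 5180 = 1·3346 + 1834; 3346 = 1·1834 + 1512; 1834 = 1·1512 + 322; 1512 = 4·322 + 224; 322 = 1·224 + 98; 224 = 2·98 + 28; 98 = 3·28 + 14; 28 = 2·14 + 0 → gcd = 14; 224 = 14·16.
Back-substitution yields 237538·(956) + 30758·(-7383) = 14, so one solution is s = 956·16 = 15296, t = -7383·16 = -118128.
Solutions in s differ by 30758/14 = 2197; the one in [0, 2197) is 15296 mod 2197 = 2114.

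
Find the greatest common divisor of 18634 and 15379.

7

18634 = 2 · 7 · 11³
15379 = 7 · 13³
Common: 7 = 7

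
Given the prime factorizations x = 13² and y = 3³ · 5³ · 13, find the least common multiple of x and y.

570375

max exponent per prime: 3³ · 5³ · 13² = 570375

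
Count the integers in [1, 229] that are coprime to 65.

170

65 = 5·13. Inclusion–exclusion on these primes:
229 − ⌊229/5⌋ − ⌊229/13⌋ + ⌊229/65⌋ = 170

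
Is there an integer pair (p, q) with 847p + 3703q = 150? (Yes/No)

gcd(847, 3703): 3703 = 4·847 + 315; 847 = 2·315 + 217; 315 = 1·217 + 98; 217 = 2·98 + 21; 98 = 4·21 + 14; 21 = 1·14 + 7; 14 = 2·7 + 0 → 7
7 does not divide 150, so a solution does not exist.

No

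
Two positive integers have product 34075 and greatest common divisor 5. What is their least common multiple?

Since gcd(a,b)·lcm(a,b) = ab, lcm = 34075/5 = 6815.

6815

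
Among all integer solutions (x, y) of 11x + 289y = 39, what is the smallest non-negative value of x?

240

Reduce mod 289: 11x ≡ 39 (mod 289). With g = gcd(11, 289) = 1 dividing 39, divide through: 11x ≡ 39 (mod 289).
Since gcd(11, 289) = 1, x ≡ 39·(11)⁻¹ ≡ 240 (mod 289). Smallest non-negative: 240.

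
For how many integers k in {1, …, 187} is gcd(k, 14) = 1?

Prime factors of 14: 2, 7. Count integers ≤ 187 divisible by none of them.
By inclusion–exclusion: 187 − ⌊187/2⌋ − ⌊187/7⌋ + ⌊187/14⌋ = 81.

81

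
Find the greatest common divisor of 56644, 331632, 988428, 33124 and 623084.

196

gcd(56644, 331632): 331632 = 5·56644 + 48412; 56644 = 1·48412 + 8232; 48412 = 5·8232 + 7252; 8232 = 1·7252 + 980; 7252 = 7·980 + 392; 980 = 2·392 + 196; 392 = 2·196 + 0 → 196
gcd(196, 988428): 988428 = 5043·196 + 0 → 196
gcd(196, 33124): 33124 = 169·196 + 0 → 196
gcd(196, 623084): 623084 = 3179·196 + 0 → 196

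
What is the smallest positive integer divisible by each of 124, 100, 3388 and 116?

76145300

lcm(124, 100) = 124·100/gcd = 12400/4 = 3100
lcm(3100, 3388) = 3100·3388/gcd = 10502800/4 = 2625700
lcm(2625700, 116) = 2625700·116/gcd = 304581200/4 = 76145300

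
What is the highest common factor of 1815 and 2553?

Euclid: 2553 = 1·1815 + 738; 1815 = 2·738 + 339; 738 = 2·339 + 60; 339 = 5·60 + 39; 60 = 1·39 + 21; 39 = 1·21 + 18; 21 = 1·18 + 3; 18 = 6·3 + 0. Last nonzero remainder: 3.

3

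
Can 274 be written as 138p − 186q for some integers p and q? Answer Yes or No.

gcd(138, 186): 186 = 1·138 + 48; 138 = 2·48 + 42; 48 = 1·42 + 6; 42 = 7·6 + 0 → 6
6 does not divide 274, so a solution does not exist.

No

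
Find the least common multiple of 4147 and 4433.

128557

gcd first: 4433 = 1·4147 + 286; 4147 = 14·286 + 143; 286 = 2·143 + 0 → gcd = 143
lcm = 4147·4433/gcd = 18383651/143 = 128557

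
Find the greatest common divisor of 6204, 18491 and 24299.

6204 = 2² · 3 · 11 · 47; 18491 = 11 · 41²; 24299 = 11 · 47²
gcd takes min exponent of each prime: 11 = 11

11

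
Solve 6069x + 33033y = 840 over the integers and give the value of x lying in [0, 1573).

490

Reduce mod 33033: 6069x ≡ 840 (mod 33033). With g = gcd(6069, 33033) = 21 dividing 840, divide through: 289x ≡ 40 (mod 1573).
Since gcd(289, 1573) = 1, x ≡ 40·(289)⁻¹ ≡ 490 (mod 1573). Smallest non-negative: 490.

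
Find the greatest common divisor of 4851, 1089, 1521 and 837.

gcd(4851, 1089): 4851 = 4·1089 + 495; 1089 = 2·495 + 99; 495 = 5·99 + 0 → 99
gcd(99, 1521): 1521 = 15·99 + 36; 99 = 2·36 + 27; 36 = 1·27 + 9; 27 = 3·9 + 0 → 9
gcd(9, 837): 837 = 93·9 + 0 → 9

9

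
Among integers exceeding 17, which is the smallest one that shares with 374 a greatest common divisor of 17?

Multiples of 17 above 17: 17·2, 17·3, … . Need the cofactor coprime to 374/17 = 22.
Checking s = 2, 3, … the first with gcd(s, 22) = 1 is s = 3, giving 51.

51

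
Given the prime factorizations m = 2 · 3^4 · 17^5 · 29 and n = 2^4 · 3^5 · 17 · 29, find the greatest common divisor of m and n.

79866

min exponent per shared prime: 2 · 3^4 · 17 · 29 = 79866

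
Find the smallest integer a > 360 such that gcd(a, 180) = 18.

Multiples of 18 above 360: 18·21, 18·22, … . Need the cofactor coprime to 180/18 = 10.
Checking s = 21, 22, … the first with gcd(s, 10) = 1 is s = 21, giving 378.

378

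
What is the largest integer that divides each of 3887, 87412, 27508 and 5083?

gcd(3887, 87412): 87412 = 22·3887 + 1898; 3887 = 2·1898 + 91; 1898 = 20·91 + 78; 91 = 1·78 + 13; 78 = 6·13 + 0 → 13
gcd(13, 27508): 27508 = 2116·13 + 0 → 13
gcd(13, 5083): 5083 = 391·13 + 0 → 13

13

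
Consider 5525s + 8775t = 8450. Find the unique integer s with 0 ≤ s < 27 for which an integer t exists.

Euclid: 8775 = 1·5525 + 3250; 5525 = 1·3250 + 2275; 3250 = 1·2275 + 975; 2275 = 2·975 + 325; 975 = 3·325 + 0 → gcd = 325; 8450 = 325·26.
Back-substitution yields 5525·(8) + 8775·(-5) = 325, so one solution is s = 8·26 = 208, t = -5·26 = -130.
Solutions in s differ by 8775/325 = 27; the one in [0, 27) is 208 mod 27 = 19.

19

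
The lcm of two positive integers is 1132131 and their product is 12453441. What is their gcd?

From gcd × lcm = mn: gcd = 12453441 / 1132131 = 11.

11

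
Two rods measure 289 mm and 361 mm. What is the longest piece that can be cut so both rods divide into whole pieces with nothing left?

Euclid: 361 = 1·289 + 72; 289 = 4·72 + 1; 72 = 72·1 + 0. Last nonzero remainder: 1.

1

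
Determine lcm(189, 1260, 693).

189 = 3³ · 7; 1260 = 2² · 3² · 5 · 7; 693 = 3² · 7 · 11
lcm takes max exponent of each prime: 2² · 3³ · 5 · 7 · 11 = 41580

41580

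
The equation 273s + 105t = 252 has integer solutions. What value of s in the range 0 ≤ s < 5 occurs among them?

4

Reduce mod 105: 273s ≡ 252 (mod 105). With g = gcd(273, 105) = 21 dividing 252, divide through: 13s ≡ 12 (mod 5).
Since gcd(13, 5) = 1, s ≡ 12·(13)⁻¹ ≡ 4 (mod 5). Smallest non-negative: 4.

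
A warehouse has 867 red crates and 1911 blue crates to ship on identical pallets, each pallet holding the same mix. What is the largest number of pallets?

867 = 3 · 17²
1911 = 3 · 7² · 13
Common: 3 = 3

3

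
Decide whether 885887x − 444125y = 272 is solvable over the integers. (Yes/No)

Yes

gcd(885887, 444125): 885887 = 1·444125 + 441762; 444125 = 1·441762 + 2363; 441762 = 186·2363 + 2244; 2363 = 1·2244 + 119; 2244 = 18·119 + 102; 119 = 1·102 + 17; 102 = 6·17 + 0 → 17
17 divides 272, so a solution exists.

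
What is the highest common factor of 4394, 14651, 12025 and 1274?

4394 = 2 · 13³; 14651 = 7² · 13 · 23; 12025 = 5² · 13 · 37; 1274 = 2 · 7² · 13
gcd takes min exponent of each prime: 13 = 13

13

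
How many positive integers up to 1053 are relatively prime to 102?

330

102 = 2·3·17. Inclusion–exclusion on these primes:
1053 − ⌊1053/2⌋ − ⌊1053/3⌋ − ⌊1053/17⌋ + ⌊1053/6⌋ + ⌊1053/34⌋ + ⌊1053/51⌋ − ⌊1053/102⌋ = 330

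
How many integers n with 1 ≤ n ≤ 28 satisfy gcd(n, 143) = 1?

24

Prime factors of 143: 11, 13. Count integers ≤ 28 divisible by none of them.
By inclusion–exclusion: 28 − ⌊28/11⌋ − ⌊28/13⌋ + ⌊28/143⌋ = 24.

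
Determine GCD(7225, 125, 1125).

7225 = 5² · 17²; 125 = 5³; 1125 = 3² · 5³
gcd takes min exponent of each prime: 5² = 25

25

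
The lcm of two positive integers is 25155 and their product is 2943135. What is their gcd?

117

gcd·lcm = product, so gcd = 2943135/25155 = 117.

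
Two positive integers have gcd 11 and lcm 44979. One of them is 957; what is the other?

517

m·n = gcd·lcm = 11·44979 = 494769, so n = 494769/957 = 517.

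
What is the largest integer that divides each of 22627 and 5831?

17

Euclid: 22627 = 3·5831 + 5134; 5831 = 1·5134 + 697; 5134 = 7·697 + 255; 697 = 2·255 + 187; 255 = 1·187 + 68; 187 = 2·68 + 51; 68 = 1·51 + 17; 51 = 3·17 + 0. Last nonzero remainder: 17.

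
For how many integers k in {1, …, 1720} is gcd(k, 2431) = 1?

Prime factors of 2431: 11, 13, 17. Count integers ≤ 1720 divisible by none of them.
By inclusion–exclusion: 1720 − ⌊1720/11⌋ − ⌊1720/13⌋ − ⌊1720/17⌋ + ⌊1720/143⌋ + ⌊1720/187⌋ + ⌊1720/221⌋ − ⌊1720/2431⌋ = 1359.

1359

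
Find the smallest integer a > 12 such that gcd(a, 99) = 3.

Multiples of 3 above 12: 3·5, 3·6, … . Need the cofactor coprime to 99/3 = 33.
Checking s = 5, 6, … the first with gcd(s, 33) = 1 is s = 5, giving 15.

15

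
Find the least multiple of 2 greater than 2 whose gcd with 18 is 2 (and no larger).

4

Multiples of 2 above 2: 2·2, 2·3, … . Need the cofactor coprime to 18/2 = 9.
Checking s = 2, 3, … the first with gcd(s, 9) = 1 is s = 2, giving 4.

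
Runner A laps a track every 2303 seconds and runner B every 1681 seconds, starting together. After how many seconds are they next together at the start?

gcd first: 2303 = 1·1681 + 622; 1681 = 2·622 + 437; 622 = 1·437 + 185; 437 = 2·185 + 67; 185 = 2·67 + 51; 67 = 1·51 + 16; 51 = 3·16 + 3; 16 = 5·3 + 1; 3 = 3·1 + 0 → gcd = 1
lcm = 2303·1681/gcd = 3871343/1 = 3871343

3871343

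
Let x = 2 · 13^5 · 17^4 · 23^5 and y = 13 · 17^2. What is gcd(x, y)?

min exponent per shared prime: 13 · 17^2 = 3757

3757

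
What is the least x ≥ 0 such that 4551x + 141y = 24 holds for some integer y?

44

Euclid: 4551 = 32·141 + 39; 141 = 3·39 + 24; 39 = 1·24 + 15; 24 = 1·15 + 9; 15 = 1·9 + 6; 9 = 1·6 + 3; 6 = 2·3 + 0 → gcd = 3; 24 = 3·8.
Back-substitution yields 4551·(-18) + 141·(581) = 3, so one solution is x = -18·8 = -144, y = 581·8 = 4648.
Solutions in x differ by 141/3 = 47; the one in [0, 47) is -144 mod 47 = 44.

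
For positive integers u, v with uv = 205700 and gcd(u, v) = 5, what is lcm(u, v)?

41140

gcd·lcm = product, so lcm = 205700/5 = 41140.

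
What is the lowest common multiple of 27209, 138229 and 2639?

1198583659

27209 = 7 · 13² · 23; 138229 = 7³ · 13 · 31; 2639 = 7 · 13 · 29
lcm takes max exponent of each prime: 7³ · 13² · 23 · 29 · 31 = 1198583659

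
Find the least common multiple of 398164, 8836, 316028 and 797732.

398164 = 2² · 13² · 19 · 31; 8836 = 2² · 47²; 316028 = 2² · 41² · 47; 797732 = 2² · 13 · 23² · 29
lcm takes max exponent of each prime: 2² · 13² · 19 · 23² · 29 · 31 · 41² · 47² = 22681882168772996

22681882168772996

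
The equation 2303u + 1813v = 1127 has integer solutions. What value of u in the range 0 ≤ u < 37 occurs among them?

Reduce mod 1813: 2303u ≡ 1127 (mod 1813). With g = gcd(2303, 1813) = 49 dividing 1127, divide through: 47u ≡ 23 (mod 37).
Since gcd(47, 37) = 1, u ≡ 23·(47)⁻¹ ≡ 6 (mod 37). Smallest non-negative: 6.

6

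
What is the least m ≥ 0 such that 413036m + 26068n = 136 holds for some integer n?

45

Reduce mod 26068: 413036m ≡ 136 (mod 26068). With g = gcd(413036, 26068) = 4 dividing 136, divide through: 103259m ≡ 34 (mod 6517).
Since gcd(103259, 6517) = 1, m ≡ 34·(103259)⁻¹ ≡ 45 (mod 6517). Smallest non-negative: 45.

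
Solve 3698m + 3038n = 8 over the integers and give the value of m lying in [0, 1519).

Reduce mod 3038: 3698m ≡ 8 (mod 3038). With g = gcd(3698, 3038) = 2 dividing 8, divide through: 1849m ≡ 4 (mod 1519).
Since gcd(1849, 1519) = 1, m ≡ 4·(1849)⁻¹ ≡ 893 (mod 1519). Smallest non-negative: 893.

893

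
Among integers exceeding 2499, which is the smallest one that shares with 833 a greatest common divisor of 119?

gcd(m, 833) = 119 forces 119 | m; write m = 119s. Then gcd(119s, 119·7) = 119·gcd(s, 7), so need gcd(s, 7) = 1.
119s > 2499 gives s ≥ 22. The least s ≥ 22 coprime to 7 is 22, so m = 119·22 = 2618.

2618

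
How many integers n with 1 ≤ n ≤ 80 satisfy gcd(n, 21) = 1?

46

Prime factors of 21: 3, 7. Count integers ≤ 80 divisible by none of them.
By inclusion–exclusion: 80 − ⌊80/3⌋ − ⌊80/7⌋ + ⌊80/21⌋ = 46.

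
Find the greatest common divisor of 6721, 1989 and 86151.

13

gcd(6721, 1989): 6721 = 3·1989 + 754; 1989 = 2·754 + 481; 754 = 1·481 + 273; 481 = 1·273 + 208; 273 = 1·208 + 65; 208 = 3·65 + 13; 65 = 5·13 + 0 → 13
gcd(13, 86151): 86151 = 6627·13 + 0 → 13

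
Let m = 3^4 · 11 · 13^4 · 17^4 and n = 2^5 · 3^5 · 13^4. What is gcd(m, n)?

2313441

min exponent per shared prime: 3^4 · 13^4 = 2313441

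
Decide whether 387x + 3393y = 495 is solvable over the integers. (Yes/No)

Yes

gcd(387, 3393): 3393 = 8·387 + 297; 387 = 1·297 + 90; 297 = 3·90 + 27; 90 = 3·27 + 9; 27 = 3·9 + 0 → 9
9 divides 495, so a solution exists.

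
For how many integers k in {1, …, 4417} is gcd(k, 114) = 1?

Prime factors of 114: 2, 3, 19. Count integers ≤ 4417 divisible by none of them.
By inclusion–exclusion: 4417 − ⌊4417/2⌋ − ⌊4417/3⌋ − ⌊4417/19⌋ + ⌊4417/6⌋ + ⌊4417/38⌋ + ⌊4417/57⌋ − ⌊4417/114⌋ = 1396.

1396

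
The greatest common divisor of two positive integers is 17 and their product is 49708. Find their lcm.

2924

Since gcd(a,b)·lcm(a,b) = ab, lcm = 49708/17 = 2924.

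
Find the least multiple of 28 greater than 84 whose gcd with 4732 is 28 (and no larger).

112

gcd(m, 4732) = 28 forces 28 | m; write m = 28s. Then gcd(28s, 28·169) = 28·gcd(s, 169), so need gcd(s, 169) = 1.
28s > 84 gives s ≥ 4. The least s ≥ 4 coprime to 169 is 4, so m = 28·4 = 112.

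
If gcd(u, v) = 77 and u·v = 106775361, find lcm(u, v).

For any two positive integers, gcd × lcm equals their product. Hence lcm = 106775361 / 77 = 1386693.

1386693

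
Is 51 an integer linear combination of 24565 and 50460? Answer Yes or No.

No

By Bézout, 24565x + 50460y = 51 has integer solutions iff gcd(24565, 50460) | 51.
Euclid: 50460 = 2·24565 + 1330; 24565 = 18·1330 + 625; 1330 = 2·625 + 80; 625 = 7·80 + 65; 80 = 1·65 + 15; 65 = 4·15 + 5; 15 = 3·5 + 0. gcd = 5; 51 mod 5 = 1. No.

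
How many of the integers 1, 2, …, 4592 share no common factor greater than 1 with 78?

1413

Prime factors of 78: 2, 3, 13. Count integers ≤ 4592 divisible by none of them.
By inclusion–exclusion: 4592 − ⌊4592/2⌋ − ⌊4592/3⌋ − ⌊4592/13⌋ + ⌊4592/6⌋ + ⌊4592/26⌋ + ⌊4592/39⌋ − ⌊4592/78⌋ = 1413.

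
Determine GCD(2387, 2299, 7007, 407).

2387 = 7 · 11 · 31; 2299 = 11² · 19; 7007 = 7² · 11 · 13; 407 = 11 · 37
gcd takes min exponent of each prime: 11 = 11

11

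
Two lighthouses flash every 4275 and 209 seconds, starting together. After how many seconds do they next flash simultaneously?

47025

gcd first: 4275 = 20·209 + 95; 209 = 2·95 + 19; 95 = 5·19 + 0 → gcd = 19
lcm = 4275·209/gcd = 893475/19 = 47025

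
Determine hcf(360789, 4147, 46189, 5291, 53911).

gcd(360789, 4147): 360789 = 87·4147 + 0 → 4147
gcd(4147, 46189): 46189 = 11·4147 + 572; 4147 = 7·572 + 143; 572 = 4·143 + 0 → 143
gcd(143, 5291): 5291 = 37·143 + 0 → 143
gcd(143, 53911): 53911 = 377·143 + 0 → 143

143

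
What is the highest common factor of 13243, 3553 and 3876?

gcd(13243, 3553): 13243 = 3·3553 + 2584; 3553 = 1·2584 + 969; 2584 = 2·969 + 646; 969 = 1·646 + 323; 646 = 2·323 + 0 → 323
gcd(323, 3876): 3876 = 12·323 + 0 → 323

323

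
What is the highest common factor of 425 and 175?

Euclid: 425 = 2·175 + 75; 175 = 2·75 + 25; 75 = 3·25 + 0. Last nonzero remainder: 25.

25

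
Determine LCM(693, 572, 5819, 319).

693 = 3² · 7 · 11; 572 = 2² · 11 · 13; 5819 = 11 · 23²; 319 = 11 · 29
lcm takes max exponent of each prime: 2² · 3² · 7 · 11 · 13 · 23² · 29 = 552828276

552828276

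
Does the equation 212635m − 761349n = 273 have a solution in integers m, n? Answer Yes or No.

gcd(212635, 761349): 761349 = 3·212635 + 123444; 212635 = 1·123444 + 89191; 123444 = 1·89191 + 34253; 89191 = 2·34253 + 20685; 34253 = 1·20685 + 13568; 20685 = 1·13568 + 7117; 13568 = 1·7117 + 6451; 7117 = 1·6451 + 666; 6451 = 9·666 + 457; 666 = 1·457 + 209; 457 = 2·209 + 39; 209 = 5·39 + 14; 39 = 2·14 + 11; 14 = 1·11 + 3; 11 = 3·3 + 2; 3 = 1·2 + 1; 2 = 2·1 + 0 → 1
1 divides 273, so a solution exists.

Yes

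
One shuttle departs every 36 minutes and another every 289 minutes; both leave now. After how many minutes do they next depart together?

10404

gcd first: 289 = 8·36 + 1; 36 = 36·1 + 0 → gcd = 1
lcm = 36·289/gcd = 10404/1 = 10404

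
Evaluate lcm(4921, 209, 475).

1353275

lcm(4921, 209) = 4921·209/gcd = 1028489/19 = 54131
lcm(54131, 475) = 54131·475/gcd = 25712225/19 = 1353275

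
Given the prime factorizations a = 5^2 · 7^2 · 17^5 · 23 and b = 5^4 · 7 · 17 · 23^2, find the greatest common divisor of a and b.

min exponent per shared prime: 5^2 · 7 · 17 · 23 = 68425

68425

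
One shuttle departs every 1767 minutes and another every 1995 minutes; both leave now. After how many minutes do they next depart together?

61845

1767 = 3 · 19 · 31; 1995 = 3 · 5 · 7 · 19
max exponents: 3 · 5 · 7 · 19 · 31 = 61845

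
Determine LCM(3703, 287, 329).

7135681

3703 = 7 · 23²; 287 = 7 · 41; 329 = 7 · 47
lcm takes max exponent of each prime: 7 · 23² · 41 · 47 = 7135681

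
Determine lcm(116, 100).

2900

gcd first: 116 = 1·100 + 16; 100 = 6·16 + 4; 16 = 4·4 + 0 → gcd = 4
lcm = 116·100/gcd = 11600/4 = 2900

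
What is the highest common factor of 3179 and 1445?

289

3179 = 11 · 17²
1445 = 5 · 17²
Common: 17² = 289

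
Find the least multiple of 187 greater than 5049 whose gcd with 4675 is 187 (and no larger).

5236

Multiples of 187 above 5049: 187·28, 187·29, … . Need the cofactor coprime to 4675/187 = 25.
Checking s = 28, 29, … the first with gcd(s, 25) = 1 is s = 28, giving 5236.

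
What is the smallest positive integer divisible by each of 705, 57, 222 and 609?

705 = 3 · 5 · 47; 57 = 3 · 19; 222 = 2 · 3 · 37; 609 = 3 · 7 · 29
lcm takes max exponent of each prime: 2 · 3 · 5 · 7 · 19 · 29 · 37 · 47 = 201219690

201219690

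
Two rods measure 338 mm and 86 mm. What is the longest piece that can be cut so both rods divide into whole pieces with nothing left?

338 = 2 · 13²
86 = 2 · 43
Common: 2 = 2

2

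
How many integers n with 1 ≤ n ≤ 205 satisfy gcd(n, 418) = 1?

89

418 = 2·11·19. Inclusion–exclusion on these primes:
205 − ⌊205/2⌋ − ⌊205/11⌋ − ⌊205/19⌋ + ⌊205/22⌋ + ⌊205/38⌋ + ⌊205/209⌋ − ⌊205/418⌋ = 89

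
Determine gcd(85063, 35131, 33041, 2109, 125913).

85063 = 11² · 19 · 37; 35131 = 19 · 43²; 33041 = 19 · 37 · 47; 2109 = 3 · 19 · 37; 125913 = 3 · 19 · 47²
gcd takes min exponent of each prime: 19 = 19

19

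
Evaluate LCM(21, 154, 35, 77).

21 = 3 · 7; 154 = 2 · 7 · 11; 35 = 5 · 7; 77 = 7 · 11
lcm takes max exponent of each prime: 2 · 3 · 5 · 7 · 11 = 2310

2310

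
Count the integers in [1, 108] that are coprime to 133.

133 = 7·19. Inclusion–exclusion on these primes:
108 − ⌊108/7⌋ − ⌊108/19⌋ + ⌊108/133⌋ = 88

88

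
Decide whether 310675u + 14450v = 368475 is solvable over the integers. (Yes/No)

Yes

gcd(310675, 14450): 310675 = 21·14450 + 7225; 14450 = 2·7225 + 0 → 7225
7225 divides 368475, so a solution exists.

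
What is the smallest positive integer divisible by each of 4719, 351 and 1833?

4719 = 3 · 11² · 13; 351 = 3³ · 13; 1833 = 3 · 13 · 47
lcm takes max exponent of each prime: 3³ · 11² · 13 · 47 = 1996137

1996137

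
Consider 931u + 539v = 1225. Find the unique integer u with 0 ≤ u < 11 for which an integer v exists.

10

Euclid: 931 = 1·539 + 392; 539 = 1·392 + 147; 392 = 2·147 + 98; 147 = 1·98 + 49; 98 = 2·49 + 0 → gcd = 49; 1225 = 49·25.
Back-substitution yields 931·(-4) + 539·(7) = 49, so one solution is u = -4·25 = -100, v = 7·25 = 175.
Solutions in u differ by 539/49 = 11; the one in [0, 11) is -100 mod 11 = 10.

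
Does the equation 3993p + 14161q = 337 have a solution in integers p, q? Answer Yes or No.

Yes

gcd(3993, 14161): 14161 = 3·3993 + 2182; 3993 = 1·2182 + 1811; 2182 = 1·1811 + 371; 1811 = 4·371 + 327; 371 = 1·327 + 44; 327 = 7·44 + 19; 44 = 2·19 + 6; 19 = 3·6 + 1; 6 = 6·1 + 0 → 1
1 divides 337, so a solution exists.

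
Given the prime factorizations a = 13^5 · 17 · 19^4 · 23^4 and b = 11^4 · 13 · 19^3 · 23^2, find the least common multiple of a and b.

max exponent per prime: 11^4 · 13^5 · 17 · 19^4 · 23^4 = 3370250419514411699981

3370250419514411699981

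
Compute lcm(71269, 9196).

71269 = 11² · 19 · 31; 9196 = 2² · 11² · 19
max exponents: 2² · 11² · 19 · 31 = 285076

285076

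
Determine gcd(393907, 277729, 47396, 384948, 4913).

393907 = 17² · 29 · 47; 277729 = 17² · 31²; 47396 = 2² · 17² · 41; 384948 = 2² · 3² · 17² · 37; 4913 = 17³
gcd takes min exponent of each prime: 17² = 289

289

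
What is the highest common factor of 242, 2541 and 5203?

242 = 2 · 11²; 2541 = 3 · 7 · 11²; 5203 = 11² · 43
gcd takes min exponent of each prime: 11² = 121

121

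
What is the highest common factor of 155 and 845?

Euclid: 845 = 5·155 + 70; 155 = 2·70 + 15; 70 = 4·15 + 10; 15 = 1·10 + 5; 10 = 2·5 + 0. Last nonzero remainder: 5.

5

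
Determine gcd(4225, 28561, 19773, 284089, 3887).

169

gcd(4225, 28561): 28561 = 6·4225 + 3211; 4225 = 1·3211 + 1014; 3211 = 3·1014 + 169; 1014 = 6·169 + 0 → 169
gcd(169, 19773): 19773 = 117·169 + 0 → 169
gcd(169, 284089): 284089 = 1681·169 + 0 → 169
gcd(169, 3887): 3887 = 23·169 + 0 → 169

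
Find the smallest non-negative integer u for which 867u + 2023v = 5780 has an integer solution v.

Euclid: 2023 = 2·867 + 289; 867 = 3·289 + 0 → gcd = 289; 5780 = 289·20.
Back-substitution yields 867·(-2) + 2023·(1) = 289, so one solution is u = -2·20 = -40, v = 1·20 = 20.
Solutions in u differ by 2023/289 = 7; the one in [0, 7) is -40 mod 7 = 2.

2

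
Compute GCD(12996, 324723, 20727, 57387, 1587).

gcd(12996, 324723): 324723 = 24·12996 + 12819; 12996 = 1·12819 + 177; 12819 = 72·177 + 75; 177 = 2·75 + 27; 75 = 2·27 + 21; 27 = 1·21 + 6; 21 = 3·6 + 3; 6 = 2·3 + 0 → 3
gcd(3, 20727): 20727 = 6909·3 + 0 → 3
gcd(3, 57387): 57387 = 19129·3 + 0 → 3
gcd(3, 1587): 1587 = 529·3 + 0 → 3

3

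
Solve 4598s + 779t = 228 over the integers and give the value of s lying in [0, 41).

gcd(4598, 779) = 19 (Euclid: 4598 = 5·779 + 703; 779 = 1·703 + 76; 703 = 9·76 + 19; 76 = 4·19 + 0), and 19 | 228.
Extended Euclid: 4598·(10) + 779·(-59) = 19. Scale by 12: s₀ = 120.
General solution s = s₀ + 41k; reducing mod 41 gives s = 38 (and t = -224).

38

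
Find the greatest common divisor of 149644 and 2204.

76

Euclid: 149644 = 67·2204 + 1976; 2204 = 1·1976 + 228; 1976 = 8·228 + 152; 228 = 1·152 + 76; 152 = 2·76 + 0. Last nonzero remainder: 76.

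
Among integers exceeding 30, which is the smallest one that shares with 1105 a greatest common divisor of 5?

Multiples of 5 above 30: 5·7, 5·8, … . Need the cofactor coprime to 1105/5 = 221.
Checking s = 7, 8, … the first with gcd(s, 221) = 1 is s = 7, giving 35.

35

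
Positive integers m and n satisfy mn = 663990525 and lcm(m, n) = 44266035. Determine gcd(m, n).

gcd·lcm = product, so gcd = 663990525/44266035 = 15.

15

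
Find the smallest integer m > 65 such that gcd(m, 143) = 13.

78

Multiples of 13 above 65: 13·6, 13·7, … . Need the cofactor coprime to 143/13 = 11.
Checking s = 6, 7, … the first with gcd(s, 11) = 1 is s = 6, giving 78.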